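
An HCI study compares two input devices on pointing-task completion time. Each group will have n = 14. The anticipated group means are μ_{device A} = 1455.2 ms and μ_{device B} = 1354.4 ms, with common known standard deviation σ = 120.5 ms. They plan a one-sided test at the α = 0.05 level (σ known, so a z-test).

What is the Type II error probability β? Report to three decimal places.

Standardized effect: d = |μ_{device A} − μ_{device B}| / σ = |1455.2 − 1354.4| / 120.5 = 0.8365
Noncentrality parameter: δ = d·√(n/2) = 0.8365 × √(14/2) = 2.2132
One-sided α = 0.05 → critical value z_{0.05} = 1.645.
Power = Φ(δ − 1.645) = Φ(0.568) = 0.7151.
Type II error: β = 1 − power = 1 − 0.7151 = 0.2849.

β ≈ 0.285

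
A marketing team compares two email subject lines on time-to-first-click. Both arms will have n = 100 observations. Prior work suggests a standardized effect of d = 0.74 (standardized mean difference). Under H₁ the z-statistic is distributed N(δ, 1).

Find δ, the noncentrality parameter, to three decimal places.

δ ≈ 5.233

δ = d·√(n/2) = 0.74 × √(100/2) = 5.2326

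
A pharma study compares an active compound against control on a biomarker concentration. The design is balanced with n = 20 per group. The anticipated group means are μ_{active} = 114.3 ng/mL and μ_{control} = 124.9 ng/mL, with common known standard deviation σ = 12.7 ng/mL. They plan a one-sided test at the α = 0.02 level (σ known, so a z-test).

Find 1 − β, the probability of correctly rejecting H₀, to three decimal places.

Standardized effect: d = |μ_{active} − μ_{control}| / σ = |114.3 − 124.9| / 12.7 = 0.8346
Noncentrality parameter: δ = d·√(n/2) = 0.8346 × √(20/2) = 2.6394
One-sided α = 0.02 → critical value z_{0.02} = 2.054.
Power = Φ(δ − 2.054) = Φ(0.586) = 0.7209.

Power ≈ 0.721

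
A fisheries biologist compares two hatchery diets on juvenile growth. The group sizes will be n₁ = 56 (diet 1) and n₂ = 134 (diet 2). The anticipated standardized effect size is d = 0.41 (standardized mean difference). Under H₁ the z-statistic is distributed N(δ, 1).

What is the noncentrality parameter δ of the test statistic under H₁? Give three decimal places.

δ ≈ 2.577

The noncentrality parameter scales effect size by the design's sample-size factor: δ = d / √(1/n₁ + 1/n₂) = 0.41 / √(1/56 + 1/134) = 2.5766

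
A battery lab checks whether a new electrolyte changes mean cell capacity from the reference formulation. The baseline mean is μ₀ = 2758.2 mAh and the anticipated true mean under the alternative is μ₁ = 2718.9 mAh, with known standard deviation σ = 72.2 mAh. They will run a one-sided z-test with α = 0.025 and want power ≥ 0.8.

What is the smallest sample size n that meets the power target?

n = 27

Standardized effect: d = |μ₁ − μ₀| / σ = |2718.9 − 2758.2| / 72.2 = 0.5443
Set Φ(δ − 1.960) = 0.8; then δ − 1.960 = Φ⁻¹(0.8) = 0.842, giving δ = 2.802.
δ = d·√n ⇒ n = (δ/d)² = (2.802 / 0.5443)² = 26.49.
Rounding up, n = 27.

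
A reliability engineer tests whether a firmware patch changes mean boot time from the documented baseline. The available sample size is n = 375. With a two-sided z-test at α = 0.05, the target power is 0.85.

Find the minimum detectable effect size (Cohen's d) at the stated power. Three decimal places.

Required noncentrality: δ = z_{0.025} + z_{0.15} = 1.960 + 1.036 = 2.996.
(Lower-tail contribution to power is negligible for δ > 0.)
δ = d·√n ⇒ d = δ/√n = 2.996/√375 = 0.1547.

d ≈ 0.155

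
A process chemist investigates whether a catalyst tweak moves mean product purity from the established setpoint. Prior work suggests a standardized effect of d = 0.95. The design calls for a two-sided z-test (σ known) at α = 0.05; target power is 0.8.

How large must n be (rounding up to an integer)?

Set Φ(δ − 1.960) = 0.8; then δ − 1.960 = Φ⁻¹(0.8) = 0.842, giving δ = 2.802.
(For δ > 0 the lower-tail rejection region contributes negligibly to power, so the one-term inversion is standard.)
δ = d·√n ⇒ n = (δ/d)² = (2.802 / 0.95)² = 8.70.
Rounding up, n = 9.

n = 9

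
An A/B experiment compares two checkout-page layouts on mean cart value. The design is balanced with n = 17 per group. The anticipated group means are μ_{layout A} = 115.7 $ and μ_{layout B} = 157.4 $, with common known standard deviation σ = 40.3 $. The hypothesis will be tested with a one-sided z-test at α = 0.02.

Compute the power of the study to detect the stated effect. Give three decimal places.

Standardized effect: d = |μ_{layout A} − μ_{layout B}| / σ = |115.7 − 157.4| / 40.3 = 1.0347
Noncentrality parameter: δ = d·√(n/2) = 1.0347 × √(17/2) = 3.0168
One-sided α = 0.02 → critical value z_{0.02} = 2.054.
Power = Φ(δ − 2.054) = Φ(0.963) = 0.8322.

Power ≈ 0.832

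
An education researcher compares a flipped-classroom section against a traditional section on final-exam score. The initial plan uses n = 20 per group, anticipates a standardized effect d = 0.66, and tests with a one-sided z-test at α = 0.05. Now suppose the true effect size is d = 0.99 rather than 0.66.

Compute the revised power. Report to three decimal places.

Power ≈ 0.931

With d = 0.99: δ = d·√(n/2) = 0.99 × √(20/2) = 3.1307. Critical value z_{0.05} = 1.645.
Revised power = P(Z > 1.645 − δ) = Φ(1.486) = 0.9313.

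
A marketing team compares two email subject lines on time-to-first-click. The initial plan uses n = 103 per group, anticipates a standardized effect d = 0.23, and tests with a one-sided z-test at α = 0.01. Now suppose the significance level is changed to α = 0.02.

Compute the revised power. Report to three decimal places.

Power ≈ 0.343

δ = d·√(n/2) = 0.23 × √(103/2) = 1.6506 (unchanged). New critical value: z_{0.02} = 2.054.
Revised power = Φ(δ − 2.054) = Φ(-0.403) = 0.3434.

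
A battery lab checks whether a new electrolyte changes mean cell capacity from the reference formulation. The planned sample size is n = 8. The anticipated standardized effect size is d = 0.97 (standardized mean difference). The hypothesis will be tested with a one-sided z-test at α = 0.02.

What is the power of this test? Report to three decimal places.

Noncentrality parameter: δ = d·√n = 0.97 × √8 = 2.7436
Critical value for a one-sided test at α = 0.02: z_α = 2.054.
Power = P(Z > 2.054 − δ) = Φ(0.690) = 0.7548.

Power ≈ 0.755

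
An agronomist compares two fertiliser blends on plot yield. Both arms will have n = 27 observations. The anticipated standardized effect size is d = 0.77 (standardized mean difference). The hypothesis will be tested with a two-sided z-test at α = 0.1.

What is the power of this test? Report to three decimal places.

Noncentrality parameter: δ = d·√(n/2) = 0.77 × √(27/2) = 2.8292
Two-sided α = 0.1 → critical value z_{0.05} = 1.645.
Power = Φ(δ − 1.645) + Φ(−δ − 1.645) = Φ(1.184) + Φ(-4.474) = 0.8819 + 0.0000 = 0.8819.

Power ≈ 0.882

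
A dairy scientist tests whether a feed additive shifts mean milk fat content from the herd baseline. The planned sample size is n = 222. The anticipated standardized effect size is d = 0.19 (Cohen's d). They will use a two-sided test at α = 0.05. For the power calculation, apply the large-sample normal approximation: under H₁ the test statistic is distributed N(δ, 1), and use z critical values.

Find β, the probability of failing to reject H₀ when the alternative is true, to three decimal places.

β ≈ 0.192

Noncentrality parameter: δ = d·√n = 0.19 × √222 = 2.8309
Critical value for a two-sided test at α = 0.05: z_{α/2} = 1.960.
Power = Φ(δ − 1.960) + Φ(−δ − 1.960) = Φ(0.871) + Φ(-4.791) = 0.8081 + 0.0000 = 0.8081.
Type II error: β = 1 − power = 1 − 0.8081 = 0.1919.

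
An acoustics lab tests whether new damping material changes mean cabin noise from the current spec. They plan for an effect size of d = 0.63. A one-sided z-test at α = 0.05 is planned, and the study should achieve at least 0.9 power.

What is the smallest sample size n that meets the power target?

n = 22

For power 0.9 need Φ(δ − z_{0.05}) = 0.9, so δ = z_{0.05} + z_{0.10} = 1.645 + 1.282 = 2.926.
δ = d·√n ⇒ n = (δ/d)² = (2.926 / 0.63)² = 21.58.
Rounding up, n = 22.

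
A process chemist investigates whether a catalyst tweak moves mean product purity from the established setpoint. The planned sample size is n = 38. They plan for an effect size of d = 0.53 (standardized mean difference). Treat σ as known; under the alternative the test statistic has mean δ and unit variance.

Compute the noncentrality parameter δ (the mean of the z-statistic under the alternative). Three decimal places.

δ ≈ 3.267

δ = d·√n = 0.53 × √38 = 3.2671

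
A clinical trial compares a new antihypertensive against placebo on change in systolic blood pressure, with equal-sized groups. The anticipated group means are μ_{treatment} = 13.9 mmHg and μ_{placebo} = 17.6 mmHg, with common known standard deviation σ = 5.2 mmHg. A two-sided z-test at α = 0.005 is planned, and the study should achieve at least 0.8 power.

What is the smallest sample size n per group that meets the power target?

Standardized effect: d = |μ_{treatment} − μ_{placebo}| / σ = |13.9 − 17.6| / 5.2 = 0.7115
For power 0.8 need Φ(δ − z_{0.0025}) = 0.8, so δ = z_{0.0025} + z_{0.20} = 2.807 + 0.842 = 3.649.
(The Φ(−δ − z_{α/2}) term is vanishingly small for δ > 0 and is dropped in the standard sample-size formula.)
δ = d·√(n/2) ⇒ n = 2(δ/d)² = 2 × (3.649 / 0.7115)² = 52.59.
Rounding up, n = 53 per group.

n = 53 per group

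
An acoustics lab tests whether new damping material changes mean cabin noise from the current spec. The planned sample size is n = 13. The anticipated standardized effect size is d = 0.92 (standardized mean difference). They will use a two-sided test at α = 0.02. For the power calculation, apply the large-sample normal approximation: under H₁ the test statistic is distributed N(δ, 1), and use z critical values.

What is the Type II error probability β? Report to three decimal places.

Noncentrality parameter: δ = d·√n = 0.92 × √13 = 3.3171
Two-sided α = 0.02 → critical value z_{0.01} = 2.326.
Power = Φ(δ − 2.326) + Φ(−δ − 2.326) = Φ(0.991) + Φ(-5.643) = 0.8391 + 0.0000 = 0.8391.
Type II error: β = 1 − power = 1 − 0.8391 = 0.1609.

β ≈ 0.161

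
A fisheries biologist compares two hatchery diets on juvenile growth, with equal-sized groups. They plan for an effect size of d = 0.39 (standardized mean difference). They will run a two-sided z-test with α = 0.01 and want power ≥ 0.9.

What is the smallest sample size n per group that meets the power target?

For power 0.9 need Φ(δ − z_{0.005}) = 0.9, so δ = z_{0.005} + z_{0.10} = 2.576 + 1.282 = 3.857.
(For δ > 0 the lower-tail rejection region contributes negligibly to power, so the one-term inversion is standard.)
δ = d·√(n/2) ⇒ n = 2(δ/d)² = 2 × (3.857 / 0.39)² = 195.65.
Round up to the next whole unit.

n = 196 per group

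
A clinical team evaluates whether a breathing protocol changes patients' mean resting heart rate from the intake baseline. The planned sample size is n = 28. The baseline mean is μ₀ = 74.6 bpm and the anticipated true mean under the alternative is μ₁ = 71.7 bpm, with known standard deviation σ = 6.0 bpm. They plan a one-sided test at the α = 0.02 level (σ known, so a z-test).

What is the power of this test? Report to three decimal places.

Standardized effect: d = |μ₁ − μ₀| / σ = |71.7 − 74.6| / 6.0 = 0.4833
Noncentrality parameter: δ = d·√n = 0.4833 × √28 = 2.5576
Critical value for a one-sided test at α = 0.02: z_α = 2.054.
Power = Φ(δ − 2.054) = Φ(0.504) = 0.6928.

Power ≈ 0.693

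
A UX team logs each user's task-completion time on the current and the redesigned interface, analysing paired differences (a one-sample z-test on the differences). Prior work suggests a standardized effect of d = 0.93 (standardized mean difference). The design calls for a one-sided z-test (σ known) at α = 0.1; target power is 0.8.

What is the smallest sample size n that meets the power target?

Set Φ(δ − 1.282) = 0.8; then δ − 1.282 = Φ⁻¹(0.8) = 0.842, giving δ = 2.123.
δ = d·√n ⇒ n = (δ/d)² = (2.123 / 0.93)² = 5.21.
Rounding up, n = 6.

n = 6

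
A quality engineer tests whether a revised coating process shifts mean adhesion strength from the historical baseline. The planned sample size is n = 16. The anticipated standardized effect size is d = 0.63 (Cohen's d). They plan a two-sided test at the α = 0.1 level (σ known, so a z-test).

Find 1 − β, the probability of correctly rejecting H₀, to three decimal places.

Noncentrality parameter: δ = d·√n = 0.63 × √16 = 2.5200
Critical value for a two-sided test at α = 0.1: z_{α/2} = 1.645.
Power = Φ(δ − 1.645) + Φ(−δ − 1.645) = Φ(0.875) + Φ(-4.165) = 0.8093 + 0.0000 = 0.8093.

Power ≈ 0.809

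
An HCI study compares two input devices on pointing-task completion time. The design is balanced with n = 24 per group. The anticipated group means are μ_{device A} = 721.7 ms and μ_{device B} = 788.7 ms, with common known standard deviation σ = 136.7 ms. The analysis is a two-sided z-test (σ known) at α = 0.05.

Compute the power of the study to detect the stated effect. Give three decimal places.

Power ≈ 0.397

Standardized effect: d = |μ_{device A} − μ_{device B}| / σ = |721.7 − 788.7| / 136.7 = 0.4901
Noncentrality parameter: δ = d·√(n/2) = 0.4901 × √(24/2) = 1.6978
Critical value for a two-sided test at α = 0.05: z_{α/2} = 1.960.
Power = Φ(δ − 1.960) + Φ(−δ − 1.960) = Φ(-0.262) + Φ(-3.658) = 0.3966 + 0.0001 = 0.3967.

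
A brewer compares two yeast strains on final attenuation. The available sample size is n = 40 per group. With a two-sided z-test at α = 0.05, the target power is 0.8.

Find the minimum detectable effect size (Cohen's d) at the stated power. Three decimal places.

d ≈ 0.626

Required noncentrality: δ = z_{0.025} + z_{0.20} = 1.960 + 0.842 = 2.802.
(The second rejection-region term Φ(−δ − z_{α/2}) is negligible and dropped.)
δ = d·√(n/2) ⇒ d = δ/√(n/2) = 2.802/√(40/2) = 0.6265.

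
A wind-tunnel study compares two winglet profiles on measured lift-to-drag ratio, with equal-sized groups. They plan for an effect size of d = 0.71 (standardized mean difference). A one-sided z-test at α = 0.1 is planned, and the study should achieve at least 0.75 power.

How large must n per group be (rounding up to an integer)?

Set Φ(δ − 1.282) = 0.75; then δ − 1.282 = Φ⁻¹(0.75) = 0.674, giving δ = 1.956.
δ = d·√(n/2) ⇒ n = 2(δ/d)² = 2 × (1.956 / 0.71)² = 15.18.
Round up to the next whole unit.

n = 16 per group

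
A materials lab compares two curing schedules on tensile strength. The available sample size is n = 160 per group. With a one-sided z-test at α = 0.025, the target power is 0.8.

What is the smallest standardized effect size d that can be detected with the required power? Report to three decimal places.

d ≈ 0.313

Need Φ(δ − 1.960) = 0.8, so δ = 1.960 + 0.842 = 2.802.
δ = d·√(n/2) ⇒ d = δ/√(n/2) = 2.802/√(160/2) = 0.3132.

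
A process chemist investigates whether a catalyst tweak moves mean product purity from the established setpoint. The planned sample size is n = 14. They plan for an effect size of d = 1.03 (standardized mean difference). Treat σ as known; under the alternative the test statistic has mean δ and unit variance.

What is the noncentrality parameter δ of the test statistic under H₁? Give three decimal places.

δ = d·√n = 1.03 × √14 = 3.8539

δ ≈ 3.854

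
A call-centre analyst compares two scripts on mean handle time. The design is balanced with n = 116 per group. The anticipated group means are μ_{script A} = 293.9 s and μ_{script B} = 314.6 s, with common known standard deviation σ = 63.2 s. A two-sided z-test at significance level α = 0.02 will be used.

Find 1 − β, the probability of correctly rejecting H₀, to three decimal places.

Standardized effect: d = |μ_{script A} − μ_{script B}| / σ = |293.9 − 314.6| / 63.2 = 0.3275
Noncentrality parameter: δ = d·√(n/2) = 0.3275 × √(116/2) = 2.4944
Two-sided α = 0.02 → critical value z_{0.01} = 2.326.
Power = Φ(δ − 2.326) + Φ(−δ − 2.326) = Φ(0.168) + Φ(-4.821) = 0.5667 + 0.0000 = 0.5667.

Power ≈ 0.567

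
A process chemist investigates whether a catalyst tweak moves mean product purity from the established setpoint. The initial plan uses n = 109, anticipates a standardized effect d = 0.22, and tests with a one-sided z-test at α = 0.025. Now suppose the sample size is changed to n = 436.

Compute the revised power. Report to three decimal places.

Power ≈ 0.996

With n = 436: δ = d·√n = 0.22 × √436 = 4.5937. Critical value z_{0.025} = 1.960.
Revised power = Φ(δ − 1.960) = Φ(2.634) = 0.9958.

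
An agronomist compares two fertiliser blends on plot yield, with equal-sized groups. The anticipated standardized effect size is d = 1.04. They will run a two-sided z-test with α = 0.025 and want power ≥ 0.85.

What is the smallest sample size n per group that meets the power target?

n = 20 per group

For power 0.85 need Φ(δ − z_{0.0125}) = 0.85, so δ = z_{0.0125} + z_{0.15} = 2.241 + 1.036 = 3.278.
(For δ > 0 the lower-tail rejection region contributes negligibly to power, so the one-term inversion is standard.)
δ = d·√(n/2) ⇒ n = 2(δ/d)² = 2 × (3.278 / 1.04)² = 19.87.
Round up to the next whole unit.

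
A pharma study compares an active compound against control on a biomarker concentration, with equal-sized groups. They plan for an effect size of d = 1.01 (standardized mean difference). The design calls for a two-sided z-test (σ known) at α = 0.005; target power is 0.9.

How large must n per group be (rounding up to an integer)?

Set Φ(δ − 2.807) = 0.9; then δ − 2.807 = Φ⁻¹(0.9) = 1.282, giving δ = 4.089.
(For δ > 0 the lower-tail rejection region contributes negligibly to power, so the one-term inversion is standard.)
δ = d·√(n/2) ⇒ n = 2(δ/d)² = 2 × (4.089 / 1.01)² = 32.77.
Round up to the next whole unit.

n = 33 per group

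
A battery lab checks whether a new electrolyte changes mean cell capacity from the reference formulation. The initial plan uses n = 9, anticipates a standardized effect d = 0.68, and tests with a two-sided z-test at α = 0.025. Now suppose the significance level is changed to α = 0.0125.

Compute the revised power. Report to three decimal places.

δ = d·√n = 0.68 × √9 = 2.0400 (unchanged). New critical value: z_{0.0063} = 2.498.
Revised power = Φ(δ − 2.498) + Φ(−δ − 2.498) = Φ(-0.458) + Φ(-4.538) = 0.3236 + 0.0000 = 0.3236.

Power ≈ 0.324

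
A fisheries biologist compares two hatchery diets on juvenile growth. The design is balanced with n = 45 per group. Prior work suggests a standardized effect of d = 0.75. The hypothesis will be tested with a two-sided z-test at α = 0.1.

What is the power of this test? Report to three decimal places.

Noncentrality parameter: δ = d·√(n/2) = 0.75 × √(45/2) = 3.5576
Two-sided α = 0.1 → critical value z_{0.05} = 1.645.
Power = Φ(δ − 1.645) + Φ(−δ − 1.645) = Φ(1.913) + Φ(-5.202) = 0.9721 + 0.0000 = 0.9721.

Power ≈ 0.972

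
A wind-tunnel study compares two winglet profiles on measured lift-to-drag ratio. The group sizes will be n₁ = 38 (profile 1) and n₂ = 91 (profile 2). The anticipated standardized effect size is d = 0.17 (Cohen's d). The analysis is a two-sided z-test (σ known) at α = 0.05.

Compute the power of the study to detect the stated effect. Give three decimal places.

Noncentrality parameter: λ = d / √(1/n₁ + 1/n₂) = 0.17 / √(1/38 + 1/91) = 0.8802
Critical value for a two-sided test at α = 0.05: z_{α/2} = 1.960.
Power = Φ(λ − 1.960) + Φ(−λ − 1.960) = Φ(-1.080) + Φ(-2.840) = 0.1401 + 0.0023 = 0.1424.

Power ≈ 0.142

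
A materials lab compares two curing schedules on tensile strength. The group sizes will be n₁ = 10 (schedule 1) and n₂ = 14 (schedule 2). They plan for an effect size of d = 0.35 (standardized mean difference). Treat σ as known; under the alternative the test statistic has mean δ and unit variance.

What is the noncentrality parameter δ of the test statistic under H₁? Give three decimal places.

δ ≈ 0.845

δ = d / √(1/n₁ + 1/n₂) = 0.35 / √(1/10 + 1/14) = 0.8453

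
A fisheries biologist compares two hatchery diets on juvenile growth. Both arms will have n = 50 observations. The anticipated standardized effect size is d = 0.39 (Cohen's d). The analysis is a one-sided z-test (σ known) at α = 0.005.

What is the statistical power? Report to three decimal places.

Power ≈ 0.266

Noncentrality parameter: δ = d·√(n/2) = 0.39 × √(50/2) = 1.9500
One-sided α = 0.005 → critical value z_{0.005} = 2.576.
Power = Φ(δ − 2.576) = Φ(-0.626) = 0.2657.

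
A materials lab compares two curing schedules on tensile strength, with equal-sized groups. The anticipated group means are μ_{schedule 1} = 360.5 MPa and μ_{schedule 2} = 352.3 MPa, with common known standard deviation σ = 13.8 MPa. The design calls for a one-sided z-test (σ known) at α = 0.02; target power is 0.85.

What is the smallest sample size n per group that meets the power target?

Standardized effect: d = |μ_{schedule 1} − μ_{schedule 2}| / σ = |360.5 − 352.3| / 13.8 = 0.5942
For power 0.85 need Φ(δ − z_{0.02}) = 0.85, so δ = z_{0.02} + z_{0.15} = 2.054 + 1.036 = 3.090.
δ = d·√(n/2) ⇒ n = 2(δ/d)² = 2 × (3.090 / 0.5942)² = 54.09.
Round up to the next whole unit.

n = 55 per group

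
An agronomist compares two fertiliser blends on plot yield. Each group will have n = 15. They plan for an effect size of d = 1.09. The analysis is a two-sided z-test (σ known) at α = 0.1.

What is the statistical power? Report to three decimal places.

Noncentrality parameter: δ = d·√(n/2) = 1.09 × √(15/2) = 2.9851
Critical value for a two-sided test at α = 0.1: z_{α/2} = 1.645.
Power = Φ(δ − 1.645) + Φ(−δ − 1.645) = Φ(1.340) + Φ(-4.630) = 0.9099 + 0.0000 = 0.9099.

Power ≈ 0.910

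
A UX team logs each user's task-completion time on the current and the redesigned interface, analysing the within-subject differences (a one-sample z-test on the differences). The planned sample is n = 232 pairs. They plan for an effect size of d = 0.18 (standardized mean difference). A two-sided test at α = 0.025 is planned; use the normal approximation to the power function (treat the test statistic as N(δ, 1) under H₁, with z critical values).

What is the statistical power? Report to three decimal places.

Power ≈ 0.692

Noncentrality parameter: δ = d·√n = 0.18 × √232 = 2.7417
Critical value for a two-sided test at α = 0.025: z_{α/2} = 2.241.
Power = Φ(δ − 2.241) + Φ(−δ − 2.241) = Φ(0.500) + Φ(-4.983) = 0.6916 + 0.0000 = 0.6916.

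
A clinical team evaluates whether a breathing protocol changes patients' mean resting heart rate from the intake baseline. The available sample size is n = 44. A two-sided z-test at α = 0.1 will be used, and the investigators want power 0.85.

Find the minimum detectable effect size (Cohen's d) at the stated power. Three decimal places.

Required noncentrality: δ = z_{0.05} + z_{0.15} = 1.645 + 1.036 = 2.681.
(The second rejection-region term Φ(−δ − z_{α/2}) is negligible and dropped.)
δ = d·√n ⇒ d = δ/√n = 2.681/√44 = 0.4042.

d ≈ 0.404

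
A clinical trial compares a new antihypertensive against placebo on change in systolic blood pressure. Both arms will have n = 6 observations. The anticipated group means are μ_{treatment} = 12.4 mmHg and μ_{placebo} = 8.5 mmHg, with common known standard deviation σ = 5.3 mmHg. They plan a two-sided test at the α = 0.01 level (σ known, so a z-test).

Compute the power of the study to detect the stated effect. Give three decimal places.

Standardized effect: d = |μ_{treatment} − μ_{placebo}| / σ = |12.4 − 8.5| / 5.3 = 0.7358
Noncentrality parameter: δ = d·√(n/2) = 0.7358 × √(6/2) = 1.2745
Two-sided α = 0.01 → critical value z_{0.005} = 2.576.
Power = Φ(δ − 2.576) + Φ(−δ − 2.576) = Φ(-1.301) + Φ(-3.850) = 0.0966 + 0.0001 = 0.0966.

Power ≈ 0.097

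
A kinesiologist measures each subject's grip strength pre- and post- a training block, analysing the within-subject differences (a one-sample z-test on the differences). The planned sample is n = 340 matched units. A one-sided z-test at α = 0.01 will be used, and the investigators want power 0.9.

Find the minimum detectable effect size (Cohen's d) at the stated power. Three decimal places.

d ≈ 0.196

Need Φ(δ − 2.326) = 0.9, so δ = 2.326 + 1.282 = 3.608.
δ = d·√n ⇒ d = δ/√n = 3.608/√340 = 0.1957.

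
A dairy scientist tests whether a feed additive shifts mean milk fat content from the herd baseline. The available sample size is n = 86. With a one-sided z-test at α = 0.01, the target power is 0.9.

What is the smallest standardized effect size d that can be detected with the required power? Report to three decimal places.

Need Φ(δ − 2.326) = 0.9, so δ = 2.326 + 1.282 = 3.608.
δ = d·√n ⇒ d = δ/√n = 3.608/√86 = 0.3890.

d ≈ 0.389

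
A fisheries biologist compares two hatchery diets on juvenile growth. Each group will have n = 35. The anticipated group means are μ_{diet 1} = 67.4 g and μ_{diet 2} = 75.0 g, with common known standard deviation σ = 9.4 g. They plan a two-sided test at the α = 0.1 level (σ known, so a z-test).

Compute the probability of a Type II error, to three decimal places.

β ≈ 0.041

Standardized effect: d = |μ_{diet 1} − μ_{diet 2}| / σ = |67.4 − 75.0| / 9.4 = 0.8085
Noncentrality parameter: δ = d·√(n/2) = 0.8085 × √(35/2) = 3.3822
Two-sided α = 0.1 → critical value z_{0.05} = 1.645.
Power = Φ(δ − 1.645) + Φ(−δ − 1.645) = Φ(1.737) + Φ(-5.027) = 0.9588 + 0.0000 = 0.9588.
Type II error: β = 1 − power = 1 − 0.9588 = 0.0412.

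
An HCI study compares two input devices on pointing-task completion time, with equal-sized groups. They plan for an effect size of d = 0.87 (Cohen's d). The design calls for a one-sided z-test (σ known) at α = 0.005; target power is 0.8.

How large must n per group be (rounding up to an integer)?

n = 31 per group

For power 0.8 need Φ(δ − z_{0.005}) = 0.8, so δ = z_{0.005} + z_{0.20} = 2.576 + 0.842 = 3.417.
δ = d·√(n/2) ⇒ n = 2(δ/d)² = 2 × (3.417 / 0.87)² = 30.86.
Rounding up, n = 31 per group.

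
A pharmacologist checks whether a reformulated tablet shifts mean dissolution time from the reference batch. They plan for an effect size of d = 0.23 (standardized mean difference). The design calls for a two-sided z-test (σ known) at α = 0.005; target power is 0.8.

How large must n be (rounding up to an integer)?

Set Φ(δ − 2.807) = 0.8; then δ − 2.807 = Φ⁻¹(0.8) = 0.842, giving δ = 3.649.
(The Φ(−δ − z_{α/2}) term is vanishingly small for δ > 0 and is dropped in the standard sample-size formula.)
δ = d·√n ⇒ n = (δ/d)² = (3.649 / 0.23)² = 251.66.
Round up to the next whole unit.

n = 252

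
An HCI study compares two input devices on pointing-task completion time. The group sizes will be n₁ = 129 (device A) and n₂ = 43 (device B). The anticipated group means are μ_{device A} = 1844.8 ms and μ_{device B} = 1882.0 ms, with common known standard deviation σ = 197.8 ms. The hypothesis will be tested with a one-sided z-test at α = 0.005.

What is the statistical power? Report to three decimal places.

Standardized effect: d = |μ_{device A} − μ_{device B}| / σ = |1844.8 − 1882.0| / 197.8 = 0.1881
Noncentrality parameter: δ = d / √(1/n₁ + 1/n₂) = 0.1881 / √(1/129 + 1/43) = 1.0680
One-sided α = 0.005 → critical value z_{0.005} = 2.576.
Power = P(Z > 2.576 − δ) = Φ(-1.508) = 0.0658.

Power ≈ 0.066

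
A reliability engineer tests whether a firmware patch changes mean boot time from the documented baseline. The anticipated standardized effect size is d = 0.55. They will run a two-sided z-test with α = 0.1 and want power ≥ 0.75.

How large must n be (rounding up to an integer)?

n = 18

For power 0.75 need Φ(δ − z_{0.05}) = 0.75, so δ = z_{0.05} + z_{0.25} = 1.645 + 0.674 = 2.319.
(The Φ(−δ − z_{α/2}) term is vanishingly small for δ > 0 and is dropped in the standard sample-size formula.)
δ = d·√n ⇒ n = (δ/d)² = (2.319 / 0.55)² = 17.78.
Round up to the next whole unit.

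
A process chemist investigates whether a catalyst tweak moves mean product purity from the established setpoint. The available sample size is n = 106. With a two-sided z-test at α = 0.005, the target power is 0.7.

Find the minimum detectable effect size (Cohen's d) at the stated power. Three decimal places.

Need Φ(δ − 2.807) = 0.7, so δ = 2.807 + 0.524 = 3.331.
(Lower-tail contribution to power is negligible for δ > 0.)
δ = d·√n ⇒ d = δ/√n = 3.331/√106 = 0.3236.

d ≈ 0.324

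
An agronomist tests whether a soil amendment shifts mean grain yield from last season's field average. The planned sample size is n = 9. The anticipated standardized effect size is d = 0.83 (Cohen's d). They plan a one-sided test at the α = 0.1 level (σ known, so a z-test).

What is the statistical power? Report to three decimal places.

Power ≈ 0.887

Noncentrality parameter: δ = d·√n = 0.83 × √9 = 2.4900
Critical value for a one-sided test at α = 0.1: z_α = 1.282.
Power = Φ(δ − 1.282) = Φ(1.208) = 0.8866.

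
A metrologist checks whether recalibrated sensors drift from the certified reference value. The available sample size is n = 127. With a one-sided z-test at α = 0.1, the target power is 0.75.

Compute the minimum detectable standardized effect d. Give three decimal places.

Required noncentrality: δ = z_{0.1} + z_{0.25} = 1.282 + 0.674 = 1.956.
δ = d·√n ⇒ d = δ/√n = 1.956/√127 = 0.1736.

d ≈ 0.174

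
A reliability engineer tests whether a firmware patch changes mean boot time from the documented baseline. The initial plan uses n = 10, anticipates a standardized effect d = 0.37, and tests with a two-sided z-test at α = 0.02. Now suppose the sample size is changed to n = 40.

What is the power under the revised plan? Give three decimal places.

Power ≈ 0.505

With n = 40: δ = d·√n = 0.37 × √40 = 2.3401. Critical value z_{0.01} = 2.326.
Revised power = Φ(δ − 2.326) + Φ(−δ − 2.326) = Φ(0.014) + Φ(-4.666) = 0.5055 + 0.0000 = 0.5055.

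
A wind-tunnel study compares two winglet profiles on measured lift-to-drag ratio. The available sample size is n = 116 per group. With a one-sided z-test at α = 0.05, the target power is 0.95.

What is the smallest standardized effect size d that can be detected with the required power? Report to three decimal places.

d ≈ 0.432

Required noncentrality: δ = z_{0.05} + z_{0.05} = 1.645 + 1.645 = 3.290.
δ = d·√(n/2) ⇒ d = δ/√(n/2) = 3.290/√(116/2) = 0.4320.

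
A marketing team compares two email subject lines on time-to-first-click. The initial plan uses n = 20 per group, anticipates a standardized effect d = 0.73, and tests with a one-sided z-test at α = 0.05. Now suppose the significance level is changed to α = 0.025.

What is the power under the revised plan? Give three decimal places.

Power ≈ 0.636

δ = d·√(n/2) = 0.73 × √(20/2) = 2.3085 (unchanged). New critical value: z_{0.025} = 1.960.
Revised power = P(Z > 1.960 − δ) = Φ(0.348) = 0.6363.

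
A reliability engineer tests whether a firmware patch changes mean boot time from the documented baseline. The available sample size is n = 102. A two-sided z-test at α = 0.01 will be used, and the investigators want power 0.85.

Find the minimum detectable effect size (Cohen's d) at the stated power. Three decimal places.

Need Φ(δ − 2.576) = 0.85, so δ = 2.576 + 1.036 = 3.612.
(Lower-tail contribution to power is negligible for δ > 0.)
δ = d·√n ⇒ d = δ/√n = 3.612/√102 = 0.3577.

d ≈ 0.358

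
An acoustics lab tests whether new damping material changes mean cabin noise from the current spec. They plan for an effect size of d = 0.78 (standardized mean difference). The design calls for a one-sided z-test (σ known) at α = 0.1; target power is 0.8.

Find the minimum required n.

Set Φ(δ − 1.282) = 0.8; then δ − 1.282 = Φ⁻¹(0.8) = 0.842, giving δ = 2.123.
δ = d·√n ⇒ n = (δ/d)² = (2.123 / 0.78)² = 7.41.
Round up to the next whole unit.

n = 8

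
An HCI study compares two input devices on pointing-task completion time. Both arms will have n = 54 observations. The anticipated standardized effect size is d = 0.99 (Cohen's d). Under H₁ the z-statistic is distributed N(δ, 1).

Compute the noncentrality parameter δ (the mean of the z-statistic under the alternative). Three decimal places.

The noncentrality parameter scales effect size by the design's sample-size factor: δ = d·√(n/2) = 0.99 × √(54/2) = 5.1442

δ ≈ 5.144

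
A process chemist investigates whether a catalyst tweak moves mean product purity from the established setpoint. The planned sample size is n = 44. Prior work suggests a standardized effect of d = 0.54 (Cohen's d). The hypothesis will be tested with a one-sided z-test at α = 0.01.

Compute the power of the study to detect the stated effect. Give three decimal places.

Power ≈ 0.895

Noncentrality parameter: δ = d·√n = 0.54 × √44 = 3.5820
Critical value for a one-sided test at α = 0.01: z_α = 2.326.
Power = P(Z > 2.326 − δ) = Φ(1.256) = 0.8954.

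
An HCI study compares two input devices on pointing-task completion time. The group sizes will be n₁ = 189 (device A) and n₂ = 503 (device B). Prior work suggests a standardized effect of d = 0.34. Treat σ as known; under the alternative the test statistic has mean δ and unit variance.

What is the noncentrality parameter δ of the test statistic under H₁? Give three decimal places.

δ ≈ 3.985

The noncentrality parameter scales effect size by the design's sample-size factor: δ = d / √(1/n₁ + 1/n₂) = 0.34 / √(1/189 + 1/503) = 3.9851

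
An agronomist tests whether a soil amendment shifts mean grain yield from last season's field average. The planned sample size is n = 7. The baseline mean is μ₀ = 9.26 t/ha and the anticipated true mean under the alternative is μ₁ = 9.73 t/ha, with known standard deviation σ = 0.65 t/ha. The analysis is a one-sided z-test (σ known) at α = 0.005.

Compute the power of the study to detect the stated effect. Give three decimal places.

Standardized effect: d = |μ₁ − μ₀| / σ = |9.73 − 9.26| / 0.65 = 0.7231
Noncentrality parameter: λ = d·√n = 0.7231 × √7 = 1.9131
One-sided α = 0.005 → critical value z_{0.005} = 2.576.
Power = P(Z > 2.576 − λ) = Φ(-0.663) = 0.2537.

Power ≈ 0.254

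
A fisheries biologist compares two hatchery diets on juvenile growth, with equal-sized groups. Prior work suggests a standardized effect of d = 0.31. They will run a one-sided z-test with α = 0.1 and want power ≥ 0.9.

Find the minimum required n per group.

For power 0.9 need Φ(δ − z_{0.1}) = 0.9, so δ = z_{0.1} + z_{0.10} = 1.282 + 1.282 = 2.563.
δ = d·√(n/2) ⇒ n = 2(δ/d)² = 2 × (2.563 / 0.31)² = 136.72.
Rounding up, n = 137 per group.

n = 137 per group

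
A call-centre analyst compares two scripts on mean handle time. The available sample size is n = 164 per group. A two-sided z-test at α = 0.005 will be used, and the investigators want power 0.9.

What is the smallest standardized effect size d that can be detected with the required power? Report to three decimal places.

Need Φ(δ − 2.807) = 0.9, so δ = 2.807 + 1.282 = 4.089.
(The second rejection-region term Φ(−δ − z_{α/2}) is negligible and dropped.)
δ = d·√(n/2) ⇒ d = δ/√(n/2) = 4.089/√(164/2) = 0.4515.

d ≈ 0.452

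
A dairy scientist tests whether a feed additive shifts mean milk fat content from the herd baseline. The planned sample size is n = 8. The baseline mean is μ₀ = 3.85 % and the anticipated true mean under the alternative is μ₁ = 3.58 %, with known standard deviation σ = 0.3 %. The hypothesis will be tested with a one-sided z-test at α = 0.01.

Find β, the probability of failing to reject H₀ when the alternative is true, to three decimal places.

β ≈ 0.413

Standardized effect: d = |μ₁ − μ₀| / σ = |3.58 − 3.85| / 0.3 = 0.9000
Noncentrality parameter: δ = d·√n = 0.9000 × √8 = 2.5456
Critical value for a one-sided test at α = 0.01: z_α = 2.326.
Power = Φ(δ − 2.326) = Φ(0.219) = 0.5868.
Type II error: β = 1 − power = 1 − 0.5868 = 0.4132.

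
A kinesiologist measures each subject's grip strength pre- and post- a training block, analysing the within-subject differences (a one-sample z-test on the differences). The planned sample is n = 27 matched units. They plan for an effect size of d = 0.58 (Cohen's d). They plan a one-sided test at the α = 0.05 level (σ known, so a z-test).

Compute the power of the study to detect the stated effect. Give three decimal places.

Noncentrality parameter: δ = d·√n = 0.58 × √27 = 3.0138
Critical value for a one-sided test at α = 0.05: z_α = 1.645.
Power = Φ(δ − 1.645) = Φ(1.369) = 0.9145.

Power ≈ 0.914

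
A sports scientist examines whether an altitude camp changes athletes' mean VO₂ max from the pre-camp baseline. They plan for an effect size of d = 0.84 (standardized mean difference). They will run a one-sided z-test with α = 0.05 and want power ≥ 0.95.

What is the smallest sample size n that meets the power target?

n = 16

For power 0.95 need Φ(δ − z_{0.05}) = 0.95, so δ = z_{0.05} + z_{0.05} = 1.645 + 1.645 = 3.290.
δ = d·√n ⇒ n = (δ/d)² = (3.290 / 0.84)² = 15.34.
Round up to the next whole unit.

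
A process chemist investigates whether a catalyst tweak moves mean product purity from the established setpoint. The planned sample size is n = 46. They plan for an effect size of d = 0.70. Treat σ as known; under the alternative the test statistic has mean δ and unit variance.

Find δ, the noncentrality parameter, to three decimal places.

δ ≈ 4.748

δ = d·√n = 0.70 × √46 = 4.7476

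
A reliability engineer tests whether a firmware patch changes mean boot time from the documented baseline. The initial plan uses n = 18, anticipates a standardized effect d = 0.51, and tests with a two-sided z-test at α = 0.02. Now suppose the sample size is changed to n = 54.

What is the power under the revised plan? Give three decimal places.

Power ≈ 0.922

With n = 54: δ = d·√n = 0.51 × √54 = 3.7477. Critical value z_{0.01} = 2.326.
Revised power = Φ(δ − 2.326) + Φ(−δ − 2.326) = Φ(1.421) + Φ(-6.074) = 0.9224 + 0.0000 = 0.9224.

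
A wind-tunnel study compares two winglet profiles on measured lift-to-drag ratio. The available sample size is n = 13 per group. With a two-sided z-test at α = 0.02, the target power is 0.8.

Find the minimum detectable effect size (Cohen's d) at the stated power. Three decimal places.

Required noncentrality: δ = z_{0.01} + z_{0.20} = 2.326 + 0.842 = 3.168.
(The second rejection-region term Φ(−δ − z_{α/2}) is negligible and dropped.)
δ = d·√(n/2) ⇒ d = δ/√(n/2) = 3.168/√(13/2) = 1.2426.

d ≈ 1.243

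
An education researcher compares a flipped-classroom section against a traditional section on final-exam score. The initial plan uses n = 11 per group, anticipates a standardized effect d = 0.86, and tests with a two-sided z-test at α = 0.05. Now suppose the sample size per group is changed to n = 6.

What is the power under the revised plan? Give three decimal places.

Power ≈ 0.319

With n = 6 per group: δ = d·√(n/2) = 0.86 × √(6/2) = 1.4896. Critical value z_{0.025} = 1.960.
Revised power = Φ(δ − 1.960) + Φ(−δ − 1.960) = Φ(-0.470) + Φ(-3.450) = 0.3190 + 0.0003 = 0.3193.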